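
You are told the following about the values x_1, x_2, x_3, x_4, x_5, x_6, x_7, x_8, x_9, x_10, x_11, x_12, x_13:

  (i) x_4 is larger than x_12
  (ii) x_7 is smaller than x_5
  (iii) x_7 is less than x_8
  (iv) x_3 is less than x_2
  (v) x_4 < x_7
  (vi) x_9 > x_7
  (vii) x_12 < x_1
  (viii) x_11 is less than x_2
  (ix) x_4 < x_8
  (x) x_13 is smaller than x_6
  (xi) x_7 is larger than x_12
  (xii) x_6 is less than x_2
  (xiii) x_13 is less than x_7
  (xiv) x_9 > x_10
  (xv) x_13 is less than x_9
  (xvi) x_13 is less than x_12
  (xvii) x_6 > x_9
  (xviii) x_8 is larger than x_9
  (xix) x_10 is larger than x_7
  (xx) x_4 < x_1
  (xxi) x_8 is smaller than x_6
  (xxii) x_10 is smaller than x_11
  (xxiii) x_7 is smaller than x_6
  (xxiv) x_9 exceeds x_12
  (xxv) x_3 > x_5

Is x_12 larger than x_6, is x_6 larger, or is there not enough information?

x_6

Following the relations from x_12: x_12 < x_4 < x_7 < x_10 < x_9 < x_8 < x_6.
So x_6 is larger.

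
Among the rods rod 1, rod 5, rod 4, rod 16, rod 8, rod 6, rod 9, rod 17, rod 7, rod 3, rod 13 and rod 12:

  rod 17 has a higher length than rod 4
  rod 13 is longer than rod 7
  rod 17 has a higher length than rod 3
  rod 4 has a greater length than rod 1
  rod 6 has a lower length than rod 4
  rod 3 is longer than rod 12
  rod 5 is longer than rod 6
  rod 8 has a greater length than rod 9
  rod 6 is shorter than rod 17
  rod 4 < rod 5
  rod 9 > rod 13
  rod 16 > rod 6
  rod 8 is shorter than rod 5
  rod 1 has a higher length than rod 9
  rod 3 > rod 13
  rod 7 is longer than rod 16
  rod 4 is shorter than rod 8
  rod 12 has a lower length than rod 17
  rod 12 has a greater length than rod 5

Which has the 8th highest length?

Chaining the given pairs: rod 6 < rod 16 < rod 7 < rod 13 < rod 9 < rod 1 < rod 4 < rod 8 < rod 5 < rod 12 < rod 3 < rod 17.
The 8th largest is rod 9.

rod 9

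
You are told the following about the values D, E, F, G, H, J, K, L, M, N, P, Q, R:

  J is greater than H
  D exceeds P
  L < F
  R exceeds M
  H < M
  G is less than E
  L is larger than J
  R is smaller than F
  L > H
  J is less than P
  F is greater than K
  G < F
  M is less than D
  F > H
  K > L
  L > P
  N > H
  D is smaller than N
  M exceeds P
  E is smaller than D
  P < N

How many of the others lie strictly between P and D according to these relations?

Chaining upward from P reaches: L, K, M, N, R, F.
Chaining downward from D reaches: H, J, M, G, E.
Strictly between P and D are those in both lists: M — 1 element.

1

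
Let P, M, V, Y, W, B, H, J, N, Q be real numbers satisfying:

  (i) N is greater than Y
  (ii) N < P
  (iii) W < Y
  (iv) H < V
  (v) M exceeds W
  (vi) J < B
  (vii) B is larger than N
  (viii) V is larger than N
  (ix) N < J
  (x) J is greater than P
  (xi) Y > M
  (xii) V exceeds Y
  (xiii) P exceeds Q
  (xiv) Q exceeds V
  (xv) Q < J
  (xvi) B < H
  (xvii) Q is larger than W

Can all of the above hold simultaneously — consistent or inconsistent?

We have J < B stated directly, yet also B < H < V < Q < P < J by chaining the others — so B < J. Contradiction.

inconsistent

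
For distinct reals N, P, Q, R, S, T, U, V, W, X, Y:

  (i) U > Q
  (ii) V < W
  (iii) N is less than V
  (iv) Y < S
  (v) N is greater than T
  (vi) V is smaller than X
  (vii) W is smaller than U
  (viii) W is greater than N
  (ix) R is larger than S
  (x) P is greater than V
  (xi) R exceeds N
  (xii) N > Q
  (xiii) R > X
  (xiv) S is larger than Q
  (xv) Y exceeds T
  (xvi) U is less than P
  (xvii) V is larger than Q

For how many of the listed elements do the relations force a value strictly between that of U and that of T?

The relations place T below U. An element lies strictly between them when it is forced above T and also forced below U.
Above T: {Y, S, N, V, W, X, R, P}. Below U: {Q, N, V, W}.
Intersection: {N, V, W} — 3.

3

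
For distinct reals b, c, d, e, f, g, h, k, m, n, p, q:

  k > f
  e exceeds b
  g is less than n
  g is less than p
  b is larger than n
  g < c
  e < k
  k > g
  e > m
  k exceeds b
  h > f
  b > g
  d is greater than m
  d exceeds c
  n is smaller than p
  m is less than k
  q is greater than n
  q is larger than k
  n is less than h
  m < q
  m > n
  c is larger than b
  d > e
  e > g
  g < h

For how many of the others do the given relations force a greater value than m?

4

From m the given relations immediately reach e, k, d, q.
No other element is forced above m by the given relations, so the count is 4.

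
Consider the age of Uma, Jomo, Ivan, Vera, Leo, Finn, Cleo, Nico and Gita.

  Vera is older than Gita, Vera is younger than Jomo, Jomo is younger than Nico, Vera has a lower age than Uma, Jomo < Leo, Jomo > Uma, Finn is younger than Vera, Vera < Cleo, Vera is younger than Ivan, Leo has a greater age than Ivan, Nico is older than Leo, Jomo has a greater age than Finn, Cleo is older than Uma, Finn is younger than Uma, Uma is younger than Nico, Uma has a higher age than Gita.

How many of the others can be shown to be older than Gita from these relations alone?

The elements the relations force above Gita are Vera, Uma, Jomo, Ivan, Leo, Cleo, Nico — no chain reaches any other.
That is 7.

7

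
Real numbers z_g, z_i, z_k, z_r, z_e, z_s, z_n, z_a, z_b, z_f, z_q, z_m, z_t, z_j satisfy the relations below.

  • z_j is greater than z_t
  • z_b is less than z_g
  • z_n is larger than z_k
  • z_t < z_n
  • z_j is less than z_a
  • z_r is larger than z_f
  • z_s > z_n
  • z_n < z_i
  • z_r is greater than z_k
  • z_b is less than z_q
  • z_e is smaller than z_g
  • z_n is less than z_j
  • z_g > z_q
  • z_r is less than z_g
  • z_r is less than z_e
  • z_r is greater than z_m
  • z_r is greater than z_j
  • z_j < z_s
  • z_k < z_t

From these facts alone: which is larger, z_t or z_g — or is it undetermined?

z_g

z_t < z_n and z_n < z_j give z_t < z_j.
With z_j < z_r: z_t < z_n < z_j < z_r.
With z_r < z_g: z_t < z_n < z_j < z_r < z_g.
So z_g is larger.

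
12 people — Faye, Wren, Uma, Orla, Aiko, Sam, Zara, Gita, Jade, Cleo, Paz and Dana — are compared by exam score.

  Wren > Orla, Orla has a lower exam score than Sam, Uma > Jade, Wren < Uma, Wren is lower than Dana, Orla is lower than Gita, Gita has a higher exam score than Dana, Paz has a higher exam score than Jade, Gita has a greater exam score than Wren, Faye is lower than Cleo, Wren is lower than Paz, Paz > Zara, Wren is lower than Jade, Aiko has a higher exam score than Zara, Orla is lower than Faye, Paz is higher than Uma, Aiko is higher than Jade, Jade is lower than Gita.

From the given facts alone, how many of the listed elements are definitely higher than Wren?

6

The elements the relations force above Wren are Jade, Dana, Gita, Uma, Aiko, Paz — no chain reaches any other.
That is 6.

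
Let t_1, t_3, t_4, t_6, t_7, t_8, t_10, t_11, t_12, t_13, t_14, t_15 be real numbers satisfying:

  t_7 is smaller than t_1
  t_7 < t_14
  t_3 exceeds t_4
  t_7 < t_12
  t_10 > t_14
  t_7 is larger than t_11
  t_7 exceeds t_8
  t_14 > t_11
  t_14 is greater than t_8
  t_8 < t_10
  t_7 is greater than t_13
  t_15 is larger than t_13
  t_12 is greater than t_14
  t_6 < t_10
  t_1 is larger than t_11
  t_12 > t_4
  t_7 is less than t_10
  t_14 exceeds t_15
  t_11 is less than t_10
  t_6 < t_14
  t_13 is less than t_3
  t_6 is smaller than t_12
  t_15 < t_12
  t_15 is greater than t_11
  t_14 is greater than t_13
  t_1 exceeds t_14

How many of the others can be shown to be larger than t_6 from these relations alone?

4

From t_6 the given relations immediately reach t_14, t_12, t_10.
From those, t_1 — 4 in total.
Nothing else is reachable above t_6; 4 in all.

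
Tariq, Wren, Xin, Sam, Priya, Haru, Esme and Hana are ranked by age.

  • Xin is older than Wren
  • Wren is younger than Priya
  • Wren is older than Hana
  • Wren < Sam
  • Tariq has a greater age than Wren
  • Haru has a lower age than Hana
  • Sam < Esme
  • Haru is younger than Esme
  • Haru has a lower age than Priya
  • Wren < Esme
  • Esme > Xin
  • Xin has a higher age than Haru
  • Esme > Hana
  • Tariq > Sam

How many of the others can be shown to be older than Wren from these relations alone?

5

Directly above Wren: Sam, Xin, Esme, Tariq, Priya.
Nothing else is reachable above Wren; 5 in all.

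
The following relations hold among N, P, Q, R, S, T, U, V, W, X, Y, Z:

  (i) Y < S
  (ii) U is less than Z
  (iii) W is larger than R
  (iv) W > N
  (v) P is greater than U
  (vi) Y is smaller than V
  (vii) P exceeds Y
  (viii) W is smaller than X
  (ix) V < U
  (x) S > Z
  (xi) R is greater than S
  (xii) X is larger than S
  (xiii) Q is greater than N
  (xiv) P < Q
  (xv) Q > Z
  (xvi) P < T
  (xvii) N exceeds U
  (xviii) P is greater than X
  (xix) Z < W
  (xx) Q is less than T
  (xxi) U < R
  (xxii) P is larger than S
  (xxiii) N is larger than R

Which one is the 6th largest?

N

Piecing the relations together gives one ordering: Y < V < U < Z < S < R < N < W < X < P < Q < T.
Counting 6 from the largest end gives N.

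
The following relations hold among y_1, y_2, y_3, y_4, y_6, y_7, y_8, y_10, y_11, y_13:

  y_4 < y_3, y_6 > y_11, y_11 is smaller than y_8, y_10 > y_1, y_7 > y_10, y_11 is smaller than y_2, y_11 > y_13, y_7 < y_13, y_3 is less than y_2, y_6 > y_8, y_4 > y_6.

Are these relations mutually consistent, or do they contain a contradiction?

The single ordering y_1 < y_10 < y_7 < y_13 < y_11 < y_8 < y_6 < y_4 < y_3 < y_2 satisfies every listed relation, so no contradiction arises.

consistent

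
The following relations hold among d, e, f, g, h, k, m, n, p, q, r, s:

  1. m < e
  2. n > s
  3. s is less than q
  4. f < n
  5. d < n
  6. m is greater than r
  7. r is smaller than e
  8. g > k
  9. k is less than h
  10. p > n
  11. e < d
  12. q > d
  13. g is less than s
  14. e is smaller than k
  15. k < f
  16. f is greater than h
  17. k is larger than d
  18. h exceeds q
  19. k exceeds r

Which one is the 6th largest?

s

Piecing the relations together gives one ordering: r < m < e < d < k < g < s < q < h < f < n < p.
Counting 6 from the largest end gives s.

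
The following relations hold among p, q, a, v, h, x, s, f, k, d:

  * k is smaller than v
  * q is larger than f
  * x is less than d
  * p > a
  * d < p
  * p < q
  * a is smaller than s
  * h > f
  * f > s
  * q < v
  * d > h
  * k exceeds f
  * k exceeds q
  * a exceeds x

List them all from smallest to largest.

Nothing is placed below x, so it is least; from there x < a; a < s; s < f; f < h; h < d; d < p; p < q; q < k; k < v, each given directly.

x < a < s < f < h < d < p < q < k < v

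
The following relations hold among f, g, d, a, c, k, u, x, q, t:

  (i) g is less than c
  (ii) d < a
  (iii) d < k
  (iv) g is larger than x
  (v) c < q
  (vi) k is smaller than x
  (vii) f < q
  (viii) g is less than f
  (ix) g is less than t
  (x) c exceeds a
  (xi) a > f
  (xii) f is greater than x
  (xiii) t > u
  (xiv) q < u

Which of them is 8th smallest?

q

Chaining the given pairs: d < k < x < g < f < a < c < q < u < t.
Counting 8 from the smallest end gives q.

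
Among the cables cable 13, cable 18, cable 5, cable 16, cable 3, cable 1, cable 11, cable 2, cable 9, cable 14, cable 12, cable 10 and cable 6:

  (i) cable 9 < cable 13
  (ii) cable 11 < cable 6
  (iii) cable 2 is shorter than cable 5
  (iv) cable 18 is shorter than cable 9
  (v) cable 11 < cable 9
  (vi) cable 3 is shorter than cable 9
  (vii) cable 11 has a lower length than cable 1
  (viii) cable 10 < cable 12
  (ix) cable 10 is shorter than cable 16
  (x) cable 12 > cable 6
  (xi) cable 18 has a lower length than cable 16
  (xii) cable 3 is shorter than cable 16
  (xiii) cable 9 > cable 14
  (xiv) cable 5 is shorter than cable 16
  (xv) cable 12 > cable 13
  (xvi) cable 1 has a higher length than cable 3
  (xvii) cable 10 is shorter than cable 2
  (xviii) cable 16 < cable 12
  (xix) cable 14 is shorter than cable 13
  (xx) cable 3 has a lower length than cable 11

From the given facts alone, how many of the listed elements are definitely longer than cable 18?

The elements the relations force above cable 18 are cable 16, cable 9, cable 13, cable 12 — no chain reaches any other.
That is 4.

4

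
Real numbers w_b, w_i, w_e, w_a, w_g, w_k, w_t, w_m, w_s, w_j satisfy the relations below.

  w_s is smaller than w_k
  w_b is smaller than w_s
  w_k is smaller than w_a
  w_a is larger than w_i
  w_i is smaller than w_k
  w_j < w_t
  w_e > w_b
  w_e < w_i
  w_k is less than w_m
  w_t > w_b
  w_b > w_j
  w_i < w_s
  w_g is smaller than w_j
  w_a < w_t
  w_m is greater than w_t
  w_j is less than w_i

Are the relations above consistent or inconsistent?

consistent

Every relation is compatible with w_g < w_j < w_b < w_e < w_i < w_s < w_k < w_a < w_t < w_m; the set is consistent.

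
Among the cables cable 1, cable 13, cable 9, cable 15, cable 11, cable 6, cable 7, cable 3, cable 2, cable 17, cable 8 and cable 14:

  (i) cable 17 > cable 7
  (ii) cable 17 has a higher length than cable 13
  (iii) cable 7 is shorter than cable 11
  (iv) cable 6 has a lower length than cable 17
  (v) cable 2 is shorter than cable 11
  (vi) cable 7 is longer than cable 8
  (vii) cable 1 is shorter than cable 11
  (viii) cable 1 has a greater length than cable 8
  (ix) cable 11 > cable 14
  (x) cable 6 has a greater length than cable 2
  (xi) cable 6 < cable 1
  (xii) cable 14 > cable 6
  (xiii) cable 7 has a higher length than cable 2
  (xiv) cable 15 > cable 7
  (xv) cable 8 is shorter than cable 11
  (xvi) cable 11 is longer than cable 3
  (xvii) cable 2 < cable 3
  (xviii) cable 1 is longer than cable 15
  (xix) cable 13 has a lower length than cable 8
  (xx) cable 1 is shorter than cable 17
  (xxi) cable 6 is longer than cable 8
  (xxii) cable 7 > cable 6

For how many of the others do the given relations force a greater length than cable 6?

Directly above cable 6: cable 7, cable 1, cable 14, cable 17.
One step further: cable 15, cable 11 (6 so far).
Nothing else is reachable above cable 6; 6 in all.

6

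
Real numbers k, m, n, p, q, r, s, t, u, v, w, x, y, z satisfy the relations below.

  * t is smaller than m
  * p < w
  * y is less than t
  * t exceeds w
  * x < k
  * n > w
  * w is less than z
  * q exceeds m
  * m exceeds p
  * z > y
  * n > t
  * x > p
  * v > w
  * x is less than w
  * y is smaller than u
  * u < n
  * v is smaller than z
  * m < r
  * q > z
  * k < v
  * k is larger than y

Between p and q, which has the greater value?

q

Link the given pairs in sequence: p < x; x < k; k < v; v < z; z < q.
Chaining these gives p < x < k < v < z < q.
So p < q; q is the larger of the two.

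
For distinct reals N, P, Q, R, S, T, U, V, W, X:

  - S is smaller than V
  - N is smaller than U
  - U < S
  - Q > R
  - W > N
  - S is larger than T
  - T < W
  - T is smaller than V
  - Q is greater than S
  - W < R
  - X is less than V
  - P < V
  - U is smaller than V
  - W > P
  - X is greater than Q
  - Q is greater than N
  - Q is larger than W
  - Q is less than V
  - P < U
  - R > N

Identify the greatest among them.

P is not greatest since P < U; N is not greatest since N < W; T is not greatest since T < W; W is not greatest since W < Q; U is not greatest since U < V; R is not greatest since R < Q; S is not greatest since S < Q; Q is not greatest since Q < V; X is not greatest since X < V.
Only V has nothing above it, so V is the greatest.

V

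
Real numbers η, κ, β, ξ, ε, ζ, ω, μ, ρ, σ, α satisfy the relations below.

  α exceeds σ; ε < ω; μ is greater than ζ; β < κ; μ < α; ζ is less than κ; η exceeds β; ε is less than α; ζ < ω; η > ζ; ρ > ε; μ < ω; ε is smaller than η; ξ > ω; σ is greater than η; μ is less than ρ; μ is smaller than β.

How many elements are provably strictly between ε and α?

Chaining upward from ε reaches: ω, η, σ, ρ, ξ.
Chaining downward from α reaches: ζ, μ, β, η, σ.
Strictly between ε and α are those in both lists: η, σ — 2 elements.

2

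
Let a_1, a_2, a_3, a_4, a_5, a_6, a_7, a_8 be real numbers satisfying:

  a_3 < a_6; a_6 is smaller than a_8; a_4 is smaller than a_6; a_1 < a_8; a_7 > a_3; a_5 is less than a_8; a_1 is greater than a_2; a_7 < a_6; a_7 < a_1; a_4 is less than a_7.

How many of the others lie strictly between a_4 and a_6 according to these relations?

1

The relations place a_4 below a_6. An element lies strictly between them when it is forced above a_4 and also forced below a_6.
Above a_4: {a_7, a_1, a_8}. Below a_6: {a_3, a_7}.
Intersection: {a_7} — 1.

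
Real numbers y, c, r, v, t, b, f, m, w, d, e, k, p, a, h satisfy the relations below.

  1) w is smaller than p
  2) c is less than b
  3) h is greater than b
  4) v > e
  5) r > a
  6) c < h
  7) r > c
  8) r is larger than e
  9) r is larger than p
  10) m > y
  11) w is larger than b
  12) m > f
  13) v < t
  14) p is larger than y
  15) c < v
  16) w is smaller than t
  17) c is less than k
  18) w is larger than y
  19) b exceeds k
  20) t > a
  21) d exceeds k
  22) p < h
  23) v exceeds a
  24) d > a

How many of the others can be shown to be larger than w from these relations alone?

Directly above w: p, t.
One step further: r, h (4 so far).
No other element is forced above w by the given relations, so the count is 4.

4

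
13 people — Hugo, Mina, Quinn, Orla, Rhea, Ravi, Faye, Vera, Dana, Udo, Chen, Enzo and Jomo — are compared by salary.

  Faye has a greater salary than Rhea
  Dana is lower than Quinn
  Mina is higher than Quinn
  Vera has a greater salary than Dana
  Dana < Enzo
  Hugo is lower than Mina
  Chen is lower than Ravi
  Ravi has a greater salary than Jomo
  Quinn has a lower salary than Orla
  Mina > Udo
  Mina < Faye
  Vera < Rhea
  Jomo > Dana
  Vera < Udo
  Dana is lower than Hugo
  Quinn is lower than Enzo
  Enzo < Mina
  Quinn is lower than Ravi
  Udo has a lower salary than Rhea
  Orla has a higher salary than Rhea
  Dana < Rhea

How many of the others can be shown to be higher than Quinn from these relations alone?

5

Directly above Quinn: Orla, Enzo, Ravi, Mina.
One step further: Faye (5 so far).
Nothing else is reachable above Quinn; 5 in all.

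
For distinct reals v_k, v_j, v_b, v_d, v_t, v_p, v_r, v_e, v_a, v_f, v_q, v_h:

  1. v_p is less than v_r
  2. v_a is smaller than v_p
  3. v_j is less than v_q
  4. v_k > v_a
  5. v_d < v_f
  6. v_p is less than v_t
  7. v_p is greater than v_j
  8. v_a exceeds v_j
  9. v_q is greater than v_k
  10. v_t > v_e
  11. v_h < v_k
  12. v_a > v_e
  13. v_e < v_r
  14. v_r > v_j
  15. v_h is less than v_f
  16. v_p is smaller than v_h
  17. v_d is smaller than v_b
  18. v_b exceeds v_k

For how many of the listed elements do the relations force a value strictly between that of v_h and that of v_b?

Chaining upward from v_h reaches: v_k, v_q, v_f.
Chaining downward from v_b reaches: v_j, v_e, v_a, v_d, v_p, v_k.
Strictly between v_h and v_b are those in both lists: v_k — 1 element.

1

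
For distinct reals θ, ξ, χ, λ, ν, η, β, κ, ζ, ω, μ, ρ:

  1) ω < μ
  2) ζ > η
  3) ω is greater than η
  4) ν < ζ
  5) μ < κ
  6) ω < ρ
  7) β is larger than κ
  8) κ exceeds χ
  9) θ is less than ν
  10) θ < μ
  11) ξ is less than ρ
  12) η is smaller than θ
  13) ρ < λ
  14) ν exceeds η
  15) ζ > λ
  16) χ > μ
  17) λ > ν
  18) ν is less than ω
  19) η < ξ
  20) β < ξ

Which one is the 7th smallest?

Piecing the relations together gives one ordering: η < θ < ν < ω < μ < χ < κ < β < ξ < ρ < λ < ζ.
The 7th smallest is κ.

κ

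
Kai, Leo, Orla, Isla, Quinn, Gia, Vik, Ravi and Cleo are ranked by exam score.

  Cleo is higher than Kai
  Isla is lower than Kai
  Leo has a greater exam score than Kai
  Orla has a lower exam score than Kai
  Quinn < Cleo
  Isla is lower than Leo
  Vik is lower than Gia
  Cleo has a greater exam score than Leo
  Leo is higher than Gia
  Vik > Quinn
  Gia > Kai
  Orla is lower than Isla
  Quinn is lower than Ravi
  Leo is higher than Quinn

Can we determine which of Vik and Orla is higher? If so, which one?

undetermined

Following every chain through Orla: above Orla we get Isla, Kai, Gia, Leo, Cleo.
Vik is not reached, and no chain runs the other way from Vik to Orla.
So the given relations leave the order of Orla and Vik undetermined.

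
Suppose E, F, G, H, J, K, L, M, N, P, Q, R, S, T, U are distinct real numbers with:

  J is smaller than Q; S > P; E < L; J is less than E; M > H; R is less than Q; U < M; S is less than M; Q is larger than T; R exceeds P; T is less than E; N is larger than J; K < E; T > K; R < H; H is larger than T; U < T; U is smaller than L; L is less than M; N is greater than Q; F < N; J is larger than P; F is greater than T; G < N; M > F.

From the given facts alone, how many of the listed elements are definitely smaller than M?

11

From M the given relations immediately reach U, S, L, F, H.
From those, P, T, R, E — 9 in total.
From those, K, J — 11 in total.
Nothing else is reachable below M; 11 in all.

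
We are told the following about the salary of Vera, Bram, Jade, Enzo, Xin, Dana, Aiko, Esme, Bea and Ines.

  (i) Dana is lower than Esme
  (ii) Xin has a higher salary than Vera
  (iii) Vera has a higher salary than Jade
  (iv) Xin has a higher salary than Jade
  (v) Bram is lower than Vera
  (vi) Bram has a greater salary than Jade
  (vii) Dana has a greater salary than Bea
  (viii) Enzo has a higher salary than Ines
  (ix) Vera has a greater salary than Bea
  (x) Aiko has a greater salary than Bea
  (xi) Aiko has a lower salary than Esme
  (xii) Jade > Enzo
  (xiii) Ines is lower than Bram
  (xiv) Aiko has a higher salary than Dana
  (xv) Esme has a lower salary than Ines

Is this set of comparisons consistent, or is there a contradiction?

Every relation is compatible with Bea < Dana < Aiko < Esme < Ines < Enzo < Jade < Bram < Vera < Xin; the set is consistent.

consistent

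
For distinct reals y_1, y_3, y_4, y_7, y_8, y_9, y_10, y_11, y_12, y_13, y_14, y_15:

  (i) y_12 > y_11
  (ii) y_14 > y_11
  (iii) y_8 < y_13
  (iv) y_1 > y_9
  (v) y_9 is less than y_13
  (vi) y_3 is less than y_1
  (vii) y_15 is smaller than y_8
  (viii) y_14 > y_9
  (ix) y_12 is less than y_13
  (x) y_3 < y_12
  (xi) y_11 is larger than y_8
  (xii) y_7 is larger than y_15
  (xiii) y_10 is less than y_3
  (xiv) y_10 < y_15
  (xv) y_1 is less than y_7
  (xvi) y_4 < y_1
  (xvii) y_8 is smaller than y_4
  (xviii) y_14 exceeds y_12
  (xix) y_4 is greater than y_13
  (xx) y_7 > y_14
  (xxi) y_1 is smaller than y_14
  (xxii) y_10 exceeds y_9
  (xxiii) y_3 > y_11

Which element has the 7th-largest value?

The consecutive relations fix a unique order: y_9 < y_10 < y_15 < y_8 < y_11 < y_3 < y_12 < y_13 < y_4 < y_1 < y_14 < y_7.
The 7th largest is y_3.

y_3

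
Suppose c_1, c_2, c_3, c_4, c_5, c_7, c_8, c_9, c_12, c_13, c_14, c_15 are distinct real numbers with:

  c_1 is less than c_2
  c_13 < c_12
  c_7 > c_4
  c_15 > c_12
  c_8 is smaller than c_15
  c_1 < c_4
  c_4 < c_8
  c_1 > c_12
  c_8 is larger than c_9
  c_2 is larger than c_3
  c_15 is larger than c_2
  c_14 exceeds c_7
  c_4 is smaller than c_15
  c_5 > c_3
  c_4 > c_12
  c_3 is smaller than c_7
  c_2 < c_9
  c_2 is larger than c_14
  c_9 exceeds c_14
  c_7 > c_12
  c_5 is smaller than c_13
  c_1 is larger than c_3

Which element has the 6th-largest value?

Chaining the given pairs: c_3 < c_5 < c_13 < c_12 < c_1 < c_4 < c_7 < c_14 < c_2 < c_9 < c_8 < c_15.
Counting 6 from the largest end gives c_7.

c_7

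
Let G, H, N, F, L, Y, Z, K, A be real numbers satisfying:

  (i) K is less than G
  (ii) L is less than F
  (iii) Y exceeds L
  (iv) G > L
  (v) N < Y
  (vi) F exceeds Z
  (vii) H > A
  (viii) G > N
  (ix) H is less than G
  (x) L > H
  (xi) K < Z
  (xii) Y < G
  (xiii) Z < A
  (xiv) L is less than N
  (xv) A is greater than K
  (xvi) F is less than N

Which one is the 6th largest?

H

Piecing the relations together gives one ordering: K < Z < A < H < L < F < N < Y < G.
The 6th largest is H.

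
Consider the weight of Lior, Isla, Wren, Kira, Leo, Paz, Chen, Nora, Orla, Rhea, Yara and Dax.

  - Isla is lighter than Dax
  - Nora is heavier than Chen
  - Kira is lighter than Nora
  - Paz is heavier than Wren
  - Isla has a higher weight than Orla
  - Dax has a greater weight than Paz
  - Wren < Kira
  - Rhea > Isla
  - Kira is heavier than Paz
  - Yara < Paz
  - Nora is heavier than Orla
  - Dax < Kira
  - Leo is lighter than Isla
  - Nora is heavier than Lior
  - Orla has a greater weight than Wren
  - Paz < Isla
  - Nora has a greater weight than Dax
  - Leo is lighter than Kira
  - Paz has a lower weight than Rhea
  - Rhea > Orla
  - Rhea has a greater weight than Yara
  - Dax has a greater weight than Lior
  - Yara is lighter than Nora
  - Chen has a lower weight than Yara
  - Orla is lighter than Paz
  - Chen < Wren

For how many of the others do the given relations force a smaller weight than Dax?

Directly below Dax: Lior, Paz, Isla.
One step further: Leo, Wren, Orla, Yara (7 so far).
One step further: Chen (8 so far).
Nothing else is reachable below Dax; 8 in all.

8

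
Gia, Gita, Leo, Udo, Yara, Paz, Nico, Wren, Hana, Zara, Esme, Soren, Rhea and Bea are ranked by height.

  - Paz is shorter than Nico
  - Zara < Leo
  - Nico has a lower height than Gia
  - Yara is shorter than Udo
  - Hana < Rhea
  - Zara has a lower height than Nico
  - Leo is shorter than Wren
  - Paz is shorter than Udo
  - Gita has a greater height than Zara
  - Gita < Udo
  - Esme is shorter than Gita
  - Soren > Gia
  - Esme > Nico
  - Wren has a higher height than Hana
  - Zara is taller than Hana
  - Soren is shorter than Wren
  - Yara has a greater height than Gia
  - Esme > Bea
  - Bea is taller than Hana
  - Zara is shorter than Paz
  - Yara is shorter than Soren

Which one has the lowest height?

Chaining upward from Hana: directly above it, Bea, Zara, Rhea, Wren; then Paz, Nico, Leo, Esme, Gita; then Gia, Udo; then Yara, Soren.
That covers every other element, and nothing is given below Hana, so Hana is the lowest height.

Hana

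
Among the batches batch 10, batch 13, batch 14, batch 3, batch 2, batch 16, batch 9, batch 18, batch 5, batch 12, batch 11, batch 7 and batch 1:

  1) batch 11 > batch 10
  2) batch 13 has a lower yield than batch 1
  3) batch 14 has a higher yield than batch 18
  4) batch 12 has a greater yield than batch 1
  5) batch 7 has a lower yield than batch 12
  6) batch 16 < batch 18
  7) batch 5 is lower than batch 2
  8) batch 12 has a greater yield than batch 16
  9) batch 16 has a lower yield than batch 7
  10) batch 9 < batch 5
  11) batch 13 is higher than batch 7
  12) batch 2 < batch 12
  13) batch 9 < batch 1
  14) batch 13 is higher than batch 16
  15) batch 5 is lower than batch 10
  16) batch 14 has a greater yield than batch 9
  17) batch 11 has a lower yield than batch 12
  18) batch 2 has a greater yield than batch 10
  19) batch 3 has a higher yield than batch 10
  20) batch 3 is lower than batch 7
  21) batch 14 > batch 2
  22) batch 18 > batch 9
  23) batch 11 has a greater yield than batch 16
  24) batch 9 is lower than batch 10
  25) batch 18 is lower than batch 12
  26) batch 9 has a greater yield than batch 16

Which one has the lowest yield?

batch 16

batch 9 is not least since batch 16 < batch 9; batch 5 is not least since batch 9 < batch 5; batch 18 is not least since batch 9 < batch 18; batch 10 is not least since batch 5 < batch 10; batch 2 is not least since batch 5 < batch 2; batch 3 is not least since batch 10 < batch 3; batch 7 is not least since batch 16 < batch 7; batch 14 is not least since batch 9 < batch 14; batch 13 is not least since batch 7 < batch 13; batch 11 is not least since batch 16 < batch 11; batch 1 is not least since batch 13 < batch 1; batch 12 is not least since batch 11 < batch 12.
Only batch 16 has nothing below it, so batch 16 is the lowest yield.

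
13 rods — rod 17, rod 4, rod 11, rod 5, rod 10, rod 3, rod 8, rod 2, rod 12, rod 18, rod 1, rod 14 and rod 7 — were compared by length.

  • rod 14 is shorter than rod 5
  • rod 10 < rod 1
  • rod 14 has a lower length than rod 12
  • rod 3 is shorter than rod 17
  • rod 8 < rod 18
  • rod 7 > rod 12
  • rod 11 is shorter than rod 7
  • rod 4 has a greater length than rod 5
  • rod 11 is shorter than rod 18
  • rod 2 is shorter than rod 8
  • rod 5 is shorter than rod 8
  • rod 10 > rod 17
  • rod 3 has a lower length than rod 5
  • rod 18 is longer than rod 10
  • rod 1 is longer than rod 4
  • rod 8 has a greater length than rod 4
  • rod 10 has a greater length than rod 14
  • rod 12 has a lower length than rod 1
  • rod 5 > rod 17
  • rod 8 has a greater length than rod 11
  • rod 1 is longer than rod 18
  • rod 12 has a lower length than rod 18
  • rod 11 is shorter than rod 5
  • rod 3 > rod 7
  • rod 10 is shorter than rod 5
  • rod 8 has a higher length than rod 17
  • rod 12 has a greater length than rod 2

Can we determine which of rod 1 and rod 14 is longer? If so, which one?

rod 14 < rod 12 and rod 12 < rod 7 give rod 14 < rod 7.
With rod 7 < rod 3: rod 14 < rod 12 < rod 7 < rod 3.
With rod 3 < rod 17: rod 14 < rod 12 < rod 7 < rod 3 < rod 17.
Then rod 17 < rod 10 extends the chain to rod 10.
Then rod 10 < rod 5 extends the chain to rod 5.
With rod 5 < rod 4: rod 14 < rod 12 < rod 7 < rod 3 < rod 17 < rod 10 < rod 5 < rod 4.
With rod 4 < rod 8: rod 14 < rod 12 < rod 7 < rod 3 < rod 17 < rod 10 < rod 5 < rod 4 < rod 8.
Then rod 8 < rod 18 extends the chain to rod 18.
With rod 18 < rod 1: rod 14 < rod 12 < rod 7 < rod 3 < rod 17 < rod 10 < rod 5 < rod 4 < rod 8 < rod 18 < rod 1.
So rod 1 is longer.

rod 1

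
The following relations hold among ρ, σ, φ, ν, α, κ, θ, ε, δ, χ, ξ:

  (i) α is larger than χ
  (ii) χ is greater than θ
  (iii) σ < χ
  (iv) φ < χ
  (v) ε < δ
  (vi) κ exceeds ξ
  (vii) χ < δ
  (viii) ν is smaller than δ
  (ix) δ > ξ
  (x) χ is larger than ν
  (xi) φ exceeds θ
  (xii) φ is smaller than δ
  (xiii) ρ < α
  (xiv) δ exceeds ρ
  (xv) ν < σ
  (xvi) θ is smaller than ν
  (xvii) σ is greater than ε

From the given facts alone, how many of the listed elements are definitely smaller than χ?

From χ the given relations immediately reach θ, ν, φ, σ.
From those, ε — 5 in total.
Nothing else is reachable below χ; 5 in all.

5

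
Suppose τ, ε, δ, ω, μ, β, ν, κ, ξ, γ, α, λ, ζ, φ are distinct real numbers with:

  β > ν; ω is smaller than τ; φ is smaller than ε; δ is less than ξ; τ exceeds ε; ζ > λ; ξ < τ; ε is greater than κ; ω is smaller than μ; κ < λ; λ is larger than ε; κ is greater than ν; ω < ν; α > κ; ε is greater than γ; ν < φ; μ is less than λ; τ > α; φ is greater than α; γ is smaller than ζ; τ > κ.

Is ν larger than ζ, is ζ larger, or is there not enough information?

ζ

Link the given pairs in sequence: ν < κ; κ < α; α < φ; φ < ε; ε < λ; λ < ζ.
Together: ν < κ < α < φ < ε < λ < ζ.
So ζ is larger.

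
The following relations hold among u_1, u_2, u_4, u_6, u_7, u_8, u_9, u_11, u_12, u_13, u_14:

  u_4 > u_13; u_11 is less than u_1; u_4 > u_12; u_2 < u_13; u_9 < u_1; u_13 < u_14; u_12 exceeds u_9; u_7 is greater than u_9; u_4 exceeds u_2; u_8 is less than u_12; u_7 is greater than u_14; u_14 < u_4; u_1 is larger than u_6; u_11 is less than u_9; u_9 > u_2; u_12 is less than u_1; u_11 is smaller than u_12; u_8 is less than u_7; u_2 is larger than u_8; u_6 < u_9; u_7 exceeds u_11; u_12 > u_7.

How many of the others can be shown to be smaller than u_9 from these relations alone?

4

The elements the relations force below u_9 are u_8, u_11, u_6, u_2 — no chain reaches any other.
That is 4.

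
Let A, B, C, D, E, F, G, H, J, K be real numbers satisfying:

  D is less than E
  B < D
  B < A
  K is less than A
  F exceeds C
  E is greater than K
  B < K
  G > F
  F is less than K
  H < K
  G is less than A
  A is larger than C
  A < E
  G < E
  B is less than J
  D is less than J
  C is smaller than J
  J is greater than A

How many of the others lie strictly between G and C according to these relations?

1

The relations place C below G. An element lies strictly between them when it is forced above C and also forced below G.
Above C: {F, K, A, J, E}. Below G: {F}.
Intersection: {F} — 1.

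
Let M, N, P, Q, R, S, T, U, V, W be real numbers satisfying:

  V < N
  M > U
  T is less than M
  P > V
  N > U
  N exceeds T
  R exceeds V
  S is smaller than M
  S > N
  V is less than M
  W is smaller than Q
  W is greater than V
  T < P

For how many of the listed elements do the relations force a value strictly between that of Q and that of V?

The relations place V below Q. An element lies strictly between them when it is forced above V and also forced below Q.
Above V: {W, N, S, R, P, M}. Below Q: {W}.
Intersection: {W} — 1.

1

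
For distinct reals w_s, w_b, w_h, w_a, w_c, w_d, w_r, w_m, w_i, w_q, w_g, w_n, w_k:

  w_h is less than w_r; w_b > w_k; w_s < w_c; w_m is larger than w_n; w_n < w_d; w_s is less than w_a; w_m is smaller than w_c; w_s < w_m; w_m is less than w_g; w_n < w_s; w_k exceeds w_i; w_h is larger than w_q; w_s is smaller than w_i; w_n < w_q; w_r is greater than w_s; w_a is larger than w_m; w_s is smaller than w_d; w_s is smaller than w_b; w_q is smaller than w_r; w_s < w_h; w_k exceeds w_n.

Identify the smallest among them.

Chaining upward from w_n: directly above it, w_s, w_m, w_k, w_q, w_d; then w_i, w_h, w_b, w_c, w_g, w_r, w_a.
That covers every other element, and nothing is given below w_n, so w_n is the smallest.

w_n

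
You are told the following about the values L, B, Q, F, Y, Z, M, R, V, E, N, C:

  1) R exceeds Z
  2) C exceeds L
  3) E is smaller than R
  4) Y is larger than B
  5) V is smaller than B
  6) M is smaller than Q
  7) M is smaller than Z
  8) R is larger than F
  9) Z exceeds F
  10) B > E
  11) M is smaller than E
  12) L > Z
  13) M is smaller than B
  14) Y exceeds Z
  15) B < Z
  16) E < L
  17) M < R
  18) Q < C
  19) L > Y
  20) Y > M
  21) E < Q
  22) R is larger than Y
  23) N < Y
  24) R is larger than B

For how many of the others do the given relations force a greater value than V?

The elements the relations force above V are B, Z, Y, L, R, C — no chain reaches any other.
That is 6.

6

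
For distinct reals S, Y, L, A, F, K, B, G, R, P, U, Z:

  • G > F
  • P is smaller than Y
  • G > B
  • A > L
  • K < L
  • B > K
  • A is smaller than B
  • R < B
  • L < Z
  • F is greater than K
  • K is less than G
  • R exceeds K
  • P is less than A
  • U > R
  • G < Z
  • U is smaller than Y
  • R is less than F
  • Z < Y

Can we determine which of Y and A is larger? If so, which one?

Y

A < B < G < Z < Y, by transitivity through B, G, Z.
So Y is larger.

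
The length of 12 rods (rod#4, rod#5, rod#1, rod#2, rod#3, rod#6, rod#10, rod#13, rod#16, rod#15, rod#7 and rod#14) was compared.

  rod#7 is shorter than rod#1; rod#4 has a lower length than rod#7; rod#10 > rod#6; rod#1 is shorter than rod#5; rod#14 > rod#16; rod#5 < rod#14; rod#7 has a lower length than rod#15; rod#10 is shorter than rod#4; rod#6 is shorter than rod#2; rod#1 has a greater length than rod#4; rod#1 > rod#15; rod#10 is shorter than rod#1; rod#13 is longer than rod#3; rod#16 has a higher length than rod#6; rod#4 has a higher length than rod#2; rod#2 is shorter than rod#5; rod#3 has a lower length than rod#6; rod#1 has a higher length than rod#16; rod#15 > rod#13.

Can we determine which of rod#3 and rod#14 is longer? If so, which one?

The relevant relations are rod#3 < rod#6; rod#6 < rod#10; rod#10 < rod#4; rod#4 < rod#7; rod#7 < rod#15; rod#15 < rod#1; rod#1 < rod#5; rod#5 < rod#14.
Together: rod#3 < rod#6 < rod#10 < rod#4 < rod#7 < rod#15 < rod#1 < rod#5 < rod#14.
So rod#14 is longer.

rod#14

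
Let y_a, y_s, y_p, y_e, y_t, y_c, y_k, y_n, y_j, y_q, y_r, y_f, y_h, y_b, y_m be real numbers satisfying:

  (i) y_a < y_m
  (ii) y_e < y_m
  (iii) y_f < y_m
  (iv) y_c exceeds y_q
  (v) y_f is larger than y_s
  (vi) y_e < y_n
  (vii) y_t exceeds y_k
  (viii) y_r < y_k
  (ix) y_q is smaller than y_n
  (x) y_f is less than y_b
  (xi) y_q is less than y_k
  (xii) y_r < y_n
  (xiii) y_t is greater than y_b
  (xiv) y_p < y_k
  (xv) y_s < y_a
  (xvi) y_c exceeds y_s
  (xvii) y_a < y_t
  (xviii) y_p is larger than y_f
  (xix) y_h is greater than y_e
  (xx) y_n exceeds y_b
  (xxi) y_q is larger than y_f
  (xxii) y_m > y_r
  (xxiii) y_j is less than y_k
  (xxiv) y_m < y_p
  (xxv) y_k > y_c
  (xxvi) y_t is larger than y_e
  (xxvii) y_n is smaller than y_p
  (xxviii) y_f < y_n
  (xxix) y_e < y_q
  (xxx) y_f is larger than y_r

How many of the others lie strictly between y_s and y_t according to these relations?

9

The relations place y_s below y_t. An element lies strictly between them when it is forced above y_s and also forced below y_t.
Above y_s: {y_a, y_f, y_m, y_b, y_q, y_n, y_p, y_c, y_k}. Below y_t: {y_r, y_a, y_f, y_e, y_m, y_b, y_q, y_n, y_p, y_j, y_c, y_k}.
Intersection: {y_a, y_f, y_m, y_b, y_q, y_n, y_p, y_c, y_k} — 9.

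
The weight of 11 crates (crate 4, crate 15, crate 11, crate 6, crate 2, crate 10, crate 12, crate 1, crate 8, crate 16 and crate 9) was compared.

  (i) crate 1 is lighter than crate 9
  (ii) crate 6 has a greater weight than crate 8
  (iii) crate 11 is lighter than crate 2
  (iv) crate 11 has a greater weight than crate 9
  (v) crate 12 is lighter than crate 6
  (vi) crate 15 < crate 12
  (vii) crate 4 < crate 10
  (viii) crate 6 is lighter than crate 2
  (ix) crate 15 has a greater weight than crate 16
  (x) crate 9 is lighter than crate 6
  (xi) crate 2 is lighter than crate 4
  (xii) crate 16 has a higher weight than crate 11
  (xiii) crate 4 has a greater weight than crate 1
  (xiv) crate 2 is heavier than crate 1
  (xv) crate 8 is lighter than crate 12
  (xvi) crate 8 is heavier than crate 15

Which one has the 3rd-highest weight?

The consecutive relations fix a unique order: crate 1 < crate 9 < crate 11 < crate 16 < crate 15 < crate 8 < crate 12 < crate 6 < crate 2 < crate 4 < crate 10.
The 3rd largest is crate 2.

crate 2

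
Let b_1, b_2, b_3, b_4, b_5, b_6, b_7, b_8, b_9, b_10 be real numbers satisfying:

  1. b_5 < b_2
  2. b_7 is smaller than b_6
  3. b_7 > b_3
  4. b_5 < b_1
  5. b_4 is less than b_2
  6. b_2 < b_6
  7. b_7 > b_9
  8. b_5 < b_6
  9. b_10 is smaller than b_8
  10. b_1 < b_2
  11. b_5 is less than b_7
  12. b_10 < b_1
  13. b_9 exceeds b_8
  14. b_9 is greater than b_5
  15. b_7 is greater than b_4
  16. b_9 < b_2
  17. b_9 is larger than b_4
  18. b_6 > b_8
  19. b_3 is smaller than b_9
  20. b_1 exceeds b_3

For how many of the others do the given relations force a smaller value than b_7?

6

Directly below b_7: b_5, b_3, b_4, b_9.
One step further: b_8 (5 so far).
One step further: b_10 (6 so far).
No other element is forced below b_7 by the given relations, so the count is 6.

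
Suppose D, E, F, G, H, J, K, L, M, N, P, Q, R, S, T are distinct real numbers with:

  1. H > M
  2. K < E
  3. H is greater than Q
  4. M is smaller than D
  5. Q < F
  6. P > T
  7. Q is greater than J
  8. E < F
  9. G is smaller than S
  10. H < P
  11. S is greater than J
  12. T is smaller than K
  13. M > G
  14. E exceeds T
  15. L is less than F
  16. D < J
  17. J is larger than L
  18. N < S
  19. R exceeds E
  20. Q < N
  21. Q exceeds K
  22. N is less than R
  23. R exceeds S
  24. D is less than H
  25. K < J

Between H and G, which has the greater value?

The relevant relations are G < M; M < D; D < J; J < Q; Q < H.
Together: G < M < D < J < Q < H.
So G < H; H is the larger of the two.

H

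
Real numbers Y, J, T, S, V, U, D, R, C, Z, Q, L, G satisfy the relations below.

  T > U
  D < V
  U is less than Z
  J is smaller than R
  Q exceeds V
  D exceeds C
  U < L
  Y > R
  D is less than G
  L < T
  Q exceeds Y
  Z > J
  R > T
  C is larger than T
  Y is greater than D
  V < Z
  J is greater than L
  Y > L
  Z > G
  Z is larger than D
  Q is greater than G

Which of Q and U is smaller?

U

Chaining the given relations: U < L < T < C < D < G < Q.
So U < Q; U is the smaller of the two.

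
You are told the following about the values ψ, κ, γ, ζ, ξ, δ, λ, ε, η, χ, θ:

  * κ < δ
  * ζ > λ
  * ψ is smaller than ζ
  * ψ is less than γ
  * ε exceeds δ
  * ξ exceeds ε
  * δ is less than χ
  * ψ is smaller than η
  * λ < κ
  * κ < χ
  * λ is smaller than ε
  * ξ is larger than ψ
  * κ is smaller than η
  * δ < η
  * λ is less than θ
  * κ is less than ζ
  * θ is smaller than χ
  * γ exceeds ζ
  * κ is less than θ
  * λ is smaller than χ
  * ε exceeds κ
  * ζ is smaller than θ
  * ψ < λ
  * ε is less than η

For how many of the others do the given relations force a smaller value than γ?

4

From γ the given relations immediately reach ψ, ζ.
From those, λ, κ — 4 in total.
Nothing else is reachable below γ; 4 in all.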